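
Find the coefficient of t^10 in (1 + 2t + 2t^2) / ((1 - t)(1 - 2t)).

5115

The denominator gives the recurrence a_n = 3a_(n−1) − 2a_(n−2) for n ≥ 3; the numerator fixes a_0 = 1, a_1 = 5, a_2 = 15.
Iterating: 1, 5, 15, 35, 75, 155, 315, 635, 1275, 2555, 5115, so a_10 = 5115.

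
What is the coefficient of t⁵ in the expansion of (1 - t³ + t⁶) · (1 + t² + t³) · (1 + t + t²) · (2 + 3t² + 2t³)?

(1 - t³ + t⁶) has coefficients 1,0,0,-1,0,0 for degrees 0…5.
(1 + t² + t³) has coefficients 1,0,1,1,0,0 for degrees 0…5.
Multiplying by (1 + t + t²) gives running coefficients 1,1,2,2,2,1 for degrees 0…5.
Finally multiplying by (2 + 3t² + 2t³), the product of all factors after the first has coefficients 2,2,7,9,12,12 for degrees 0…5.
[t⁵] = 1·12 − 1·7 = 5.

5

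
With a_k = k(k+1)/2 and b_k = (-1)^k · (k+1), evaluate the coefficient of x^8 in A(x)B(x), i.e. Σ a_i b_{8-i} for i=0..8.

10

The convolution is the x^8 coefficient of A(x)B(x).
Σ = 0·9 + 1·(-8) + 3·7 + 6·(-6) + 10·5 + 15·(-4) + 21·3 + 28·(-2) + 36·1 = 10.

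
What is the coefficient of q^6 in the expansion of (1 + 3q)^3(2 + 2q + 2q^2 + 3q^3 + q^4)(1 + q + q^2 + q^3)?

(1 + 3q)^3 has coefficients 1,9,27,27 for degrees 0…3.
(2 + 2q + 2q^2 + 3q^3 + q^4) has coefficients 2,2,2,3,1,0,0 for degrees 0…6.
Finally multiplying by (1 + q + q^2 + q^3), the product of all factors after the first has coefficients 2,4,6,9,8,6,4 for degrees 0…6.
[q^6] = 1·4 + 9·6 + 27·8 + 27·9 = 517.

517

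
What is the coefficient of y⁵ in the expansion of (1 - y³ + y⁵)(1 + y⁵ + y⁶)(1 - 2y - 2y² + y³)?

4

(1 - y³ + y⁵) has coefficients 1,0,0,-1,0,1 for degrees 0…5.
(1 + y⁵ + y⁶) has coefficients 1,0,0,0,0,1 for degrees 0…5.
Finally multiplying by (1 - 2y - 2y² + y³), the product of all factors after the first has coefficients 1,-2,-2,1,0,1 for degrees 0…5.
[y⁵] = 1·1 − 1·(-2) + 1·1 = 4.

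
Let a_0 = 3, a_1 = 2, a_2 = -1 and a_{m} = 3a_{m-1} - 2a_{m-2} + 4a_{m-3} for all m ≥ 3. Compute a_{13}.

212397

The ordinary generating function has denominator 1 - 3x + 2x^2 - 4x^3.
Iterating the recurrence: a_0,…,a_{13} = 3, 2, -1, 5, 25, 61, 153, 437, 1249, 3485, 9705, 27141, 75953, 212397.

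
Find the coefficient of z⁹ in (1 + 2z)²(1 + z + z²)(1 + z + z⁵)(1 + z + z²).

21

(1 + 2z)² has coefficients 1,4,4 for degrees 0…2.
(1 + z + z²) has coefficients 1,1,1,0,0,0,0,0,0,0 for degrees 0…9.
Multiplying by (1 + z + z⁵) gives running coefficients 1,2,2,1,0,1,1,1,0,0 for degrees 0…9.
Finally multiplying by (1 + z + z²), the product of all factors after the first has coefficients 1,3,5,5,3,2,2,3,2,1 for degrees 0…9.
[z⁹] = 1·1 + 4·2 + 4·3 = 21.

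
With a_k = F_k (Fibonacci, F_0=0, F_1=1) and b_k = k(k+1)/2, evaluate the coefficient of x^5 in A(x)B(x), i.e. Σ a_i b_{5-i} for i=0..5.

The convolution is the t^5 coefficient of A(t)B(t).
Σ = 0·15 + 1·10 + 1·6 + 2·3 + 3·1 + 5·0 = 25.

25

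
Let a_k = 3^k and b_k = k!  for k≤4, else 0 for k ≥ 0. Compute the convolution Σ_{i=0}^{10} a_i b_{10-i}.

The convolution is the t^10 coefficient of A(t)B(t).
Σ = 1·0 + 3·0 + 9·0 + 27·0 + 81·0 + 243·0 + 729·24 + 2187·6 + 6561·2 + 19683·1 + 59049·1 = 122472.

122472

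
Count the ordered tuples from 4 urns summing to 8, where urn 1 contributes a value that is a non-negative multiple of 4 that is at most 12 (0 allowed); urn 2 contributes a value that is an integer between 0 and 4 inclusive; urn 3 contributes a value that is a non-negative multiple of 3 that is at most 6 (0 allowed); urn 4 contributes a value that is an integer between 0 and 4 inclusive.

The generating function for the choices is (1 + q⁴ + q⁸ + q¹²)·(1 + q + q² + q³ + q⁴)·(1 + q³ + q⁶)·(1 + q + q² + q³ + q⁴); the count is [q⁸].
(1 + q⁴ + q⁸ + q¹²) has coefficients 1,0,0,0,1,0,0,0,1 for degrees 0…8.
(1 + q + q² + q³ + q⁴) has coefficients 1,1,1,1,1,0,0,0,0 for degrees 0…8.
Multiplying by (1 + q³ + q⁶) gives running coefficients 1,1,1,2,2,1,2,2,1 for degrees 0…8.
Finally multiplying by (1 + q + q² + q³ + q⁴), the product of all factors after the first has coefficients 1,2,3,5,7,7,8,9,8 for degrees 0…8.
[q⁸] = 1·8 + 1·7 + 1·1 = 16.

16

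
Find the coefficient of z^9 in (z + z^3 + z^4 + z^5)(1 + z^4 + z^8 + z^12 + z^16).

2

(z + z^3 + z^4 + z^5) has coefficients 0,1,0,1,1,1 for degrees 0…5.
(1 + z^4 + z^8 + z^12 + z^16) has coefficients 1,0,0,0,1,0,0,0,1,0 for degrees 0…9.
[z^9] = 1·1 + 1·0 + 1·0 + 1·1 = 2.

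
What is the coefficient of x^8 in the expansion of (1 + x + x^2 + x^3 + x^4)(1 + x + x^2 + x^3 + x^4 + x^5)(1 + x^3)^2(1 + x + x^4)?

39

(1 + x + x^2 + x^3 + x^4) has coefficients 1,1,1,1,1 for degrees 0…4.
(1 + x + x^2 + x^3 + x^4 + x^5) has coefficients 1,1,1,1,1,1,0,0,0 for degrees 0…8.
Multiplying by (1 + x^3)^2 gives running coefficients 1,1,1,3,3,3,3,3,3 for degrees 0…8.
Finally multiplying by (1 + x + x^4), the product of all factors after the first has coefficients 1,2,2,4,7,7,7,9,9 for degrees 0…8.
[x^8] = 1·9 + 1·9 + 1·7 + 1·7 + 1·7 = 39.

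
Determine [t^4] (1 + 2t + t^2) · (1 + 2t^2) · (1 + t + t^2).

(1 + 2t + t^2) has coefficients 1,2,1 for degrees 0…2.
(1 + 2t^2) has coefficients 1,0,2,0,0 for degrees 0…4.
Finally multiplying by (1 + t + t^2), the product of all factors after the first has coefficients 1,1,3,2,2 for degrees 0…4.
[t^4] = 1·2 + 2·2 + 1·3 = 9.

9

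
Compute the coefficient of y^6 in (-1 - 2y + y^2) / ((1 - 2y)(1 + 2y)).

The denominator gives the recurrence a_n = 4a_(n−2) for n ≥ 3; the numerator fixes a_0 = -1, a_1 = -2, a_2 = -3.
Iterating: -1, -2, -3, -8, -12, -32, -48, so a_6 = -48.

-48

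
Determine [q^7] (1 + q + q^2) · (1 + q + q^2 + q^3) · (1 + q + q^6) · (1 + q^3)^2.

(1 + q + q^2) has coefficients 1,1,1 for degrees 0…2.
(1 + q + q^2 + q^3) has coefficients 1,1,1,1,0,0,0,0 for degrees 0…7.
Multiplying by (1 + q + q^6) gives running coefficients 1,2,2,2,1,0,1,1 for degrees 0…7.
Finally multiplying by (1 + q^3)^2, the product of all factors after the first has coefficients 1,2,2,4,5,4,6,5 for degrees 0…7.
[q^7] = 1·5 + 1·6 + 1·4 = 15.

15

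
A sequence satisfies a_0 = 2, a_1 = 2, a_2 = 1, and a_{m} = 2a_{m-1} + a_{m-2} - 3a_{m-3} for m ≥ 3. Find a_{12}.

The ordinary generating function has denominator 1 - 2t - t^2 + 3t^3.
Iterating the recurrence: a_0,…,a_{12} = 2, 2, 1, -2, -9, -23, -49, -94, -168, -283, -452, -683, -969.

-969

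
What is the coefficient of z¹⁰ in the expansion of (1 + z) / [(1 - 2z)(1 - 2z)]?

The denominator gives the recurrence a_n = 4a_(n−1) − 4a_(n−2) for n ≥ 2; the numerator fixes a_0 = 1, a_1 = 5.
Iterating: 1, 5, 16, 44, 112, 272, 640, 1472, 3328, 7424, 16384, so a_10 = 16384.

16384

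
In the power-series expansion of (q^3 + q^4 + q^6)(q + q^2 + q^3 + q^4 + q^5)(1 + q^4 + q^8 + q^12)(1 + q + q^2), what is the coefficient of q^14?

(q^3 + q^4 + q^6) has coefficients 0,0,0,1,1,0,1 for degrees 0…6.
(q + q^2 + q^3 + q^4 + q^5) has coefficients 0,1,1,1,1,1,0,0,0,0,0,0,0,0,0 for degrees 0…14.
Multiplying by (1 + q^4 + q^8 + q^12) gives running coefficients 0,1,1,1,1,2,1,1,1,2,1,1,1,2,1 for degrees 0…14.
Finally multiplying by (1 + q + q^2), the product of all factors after the first has coefficients 0,1,2,3,3,4,4,4,3,4,4,4,3,4,4 for degrees 0…14.
[q^14] = 1·4 + 1·4 + 1·3 = 11.

11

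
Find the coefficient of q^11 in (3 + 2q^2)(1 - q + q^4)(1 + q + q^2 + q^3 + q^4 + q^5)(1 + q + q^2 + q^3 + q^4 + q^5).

(3 + 2q^2) has coefficients 3,0,2 for degrees 0…2.
(1 - q + q^4) has coefficients 1,-1,0,0,1,0,0,0,0,0,0,0 for degrees 0…11.
Multiplying by (1 + q + q^2 + q^3 + q^4 + q^5) gives running coefficients 1,0,0,0,1,1,0,1,1,1,0,0 for degrees 0…11.
Finally multiplying by (1 + q + q^2 + q^3 + q^4 + q^5), the product of all factors after the first has coefficients 1,1,1,1,2,3,2,3,4,5,4,3 for degrees 0…11.
[q^11] = 3·3 + 2·5 = 19.

19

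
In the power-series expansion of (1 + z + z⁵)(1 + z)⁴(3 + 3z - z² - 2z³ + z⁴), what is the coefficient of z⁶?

3

(1 + z + z⁵) has coefficients 1,1,0,0,0,1 for degrees 0…5.
(1 + z)⁴ has coefficients 1,4,6,4,1,0,0 for degrees 0…6.
Finally multiplying by (3 + 3z - z² - 2z³ + z⁴), the product of all factors after the first has coefficients 3,15,29,24,2,-9,-3 for degrees 0…6.
[z⁶] = 1·(-3) + 1·(-9) + 1·15 = 3.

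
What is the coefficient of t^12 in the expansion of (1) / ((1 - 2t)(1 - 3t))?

1586131

Partial fractions give a closed form: a_n = (-2)·2^n + (3)·3^n.
At n = 12: a_12 = 1586131.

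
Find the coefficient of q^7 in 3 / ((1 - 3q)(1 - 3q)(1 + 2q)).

33006

The denominator gives the recurrence a_n = 4a_(n−1) + 3a_(n−2) − 18a_(n−3) for n ≥ 3; the numerator fixes a_0 = 3, a_1 = 12, a_2 = 57.
Iterating: 3, 12, 57, 210, 795, 2784, 9741, 33006, so a_7 = 33006.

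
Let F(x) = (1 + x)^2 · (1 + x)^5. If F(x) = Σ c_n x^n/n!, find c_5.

The EGF product rule gives c_5 = Σ_{k_1+k_2=5} C(5; k_1,k_2) · ∏ g_i(k_i), where (1+x)^2 gives the falling factorial (2)_k; (1+x)^5 gives the falling factorial (5)_k.
g_1(k) for k = 0…5: 1, 2, 2, 0, 0, 0.
g_2(k) for k = 0…5: 1, 5, 20, 60, 120, 120.
c_5 = Σ_k C(5,k)·g_1(k)·g_2(5−k) = 1·1·120 + 5·2·120 + 10·2·60 = 120 + 1200 + 1200 = 2520.

2520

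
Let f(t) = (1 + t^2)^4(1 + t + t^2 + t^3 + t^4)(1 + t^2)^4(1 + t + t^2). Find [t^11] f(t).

434

(1 + t^2)^4 has coefficients 1,0,4,0,6,0,4,0,1 for degrees 0…8.
(1 + t + t^2 + t^3 + t^4) has coefficients 1,1,1,1,1,0,0,0,0,0,0,0 for degrees 0…11.
Multiplying by (1 + t^2)^4 gives running coefficients 1,1,5,5,11,10,14,10,11,5,5,1 for degrees 0…11.
Finally multiplying by (1 + t + t^2), the product of all factors after the first has coefficients 1,2,7,11,21,26,35,34,35,26,21,11 for degrees 0…11.
[t^11] = 1·11 + 4·26 + 6·34 + 4·26 + 1·11 = 434.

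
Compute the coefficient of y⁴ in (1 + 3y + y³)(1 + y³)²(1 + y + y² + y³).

(1 + 3y + y³) has coefficients 1,3,0,1 for degrees 0…3.
(1 + y³)² has coefficients 1,0,0,2,0 for degrees 0…4.
Finally multiplying by (1 + y + y² + y³), the product of all factors after the first has coefficients 1,1,1,3,2 for degrees 0…4.
[y⁴] = 1·2 + 3·3 + 1·1 = 12.

12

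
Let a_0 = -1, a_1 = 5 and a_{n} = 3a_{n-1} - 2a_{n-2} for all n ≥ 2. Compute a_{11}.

The ordinary generating function has denominator 1 - 3t + 2t^2.
Iterating the recurrence: a_0,…,a_{11} = -1, 5, 17, 41, 89, 185, 377, 761, 1529, 3065, 6137, 12281.

12281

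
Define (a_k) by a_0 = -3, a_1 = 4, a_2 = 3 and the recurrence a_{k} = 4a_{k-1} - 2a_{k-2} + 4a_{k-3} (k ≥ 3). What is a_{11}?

-174016

The ordinary generating function has denominator 1 - 4t + 2t^2 - 4t^3.
Iterating the recurrence: a_0,…,a_{11} = -3, 4, 3, -8, -22, -60, -228, -880, -3304, -12368, -46384, -174016.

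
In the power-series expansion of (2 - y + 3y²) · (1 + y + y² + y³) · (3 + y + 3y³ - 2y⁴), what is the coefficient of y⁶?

7

(2 - y + 3y²) has coefficients 2,-1,3 for degrees 0…2.
(1 + y + y² + y³) has coefficients 1,1,1,1,0,0,0 for degrees 0…6.
Finally multiplying by (3 + y + 3y³ - 2y⁴), the product of all factors after the first has coefficients 3,4,4,7,2,1,1 for degrees 0…6.
[y⁶] = 2·1 − 1·1 + 3·2 = 7.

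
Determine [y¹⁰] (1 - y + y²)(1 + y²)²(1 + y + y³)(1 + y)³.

4

(1 - y + y²) has coefficients 1,-1,1 for degrees 0…2.
(1 + y²)² has coefficients 1,0,2,0,1,0,0,0,0,0,0 for degrees 0…10.
Multiplying by (1 + y + y³) gives running coefficients 1,1,2,3,1,3,0,1,0,0,0 for degrees 0…10.
Finally multiplying by (1 + y)³, the product of all factors after the first has coefficients 1,4,8,13,17,17,15,11,6,3,1 for degrees 0…10.
[y¹⁰] = 1·1 − 1·3 + 1·6 = 4.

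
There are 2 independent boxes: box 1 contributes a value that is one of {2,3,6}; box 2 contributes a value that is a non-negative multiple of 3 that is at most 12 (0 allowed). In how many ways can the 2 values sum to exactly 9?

The generating function for the choices is (q² + q³ + q⁶)·(1 + q³ + q⁶ + q⁹ + q¹²); the count is [q⁹].
(q² + q³ + q⁶) has coefficients 0,0,1,1,0,0,1 for degrees 0…6.
(1 + q³ + q⁶ + q⁹ + q¹²) has coefficients 1,0,0,1,0,0,1,0,0,1 for degrees 0…9.
[q⁹] = 1·0 + 1·1 + 1·1 = 2.

2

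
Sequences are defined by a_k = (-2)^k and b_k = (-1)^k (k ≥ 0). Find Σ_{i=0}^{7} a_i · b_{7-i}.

The convolution is the x^7 coefficient of A(x)B(x).
Σ = 1·(-1) − 2·1 + 4·(-1) − 8·1 + 16·(-1) − 32·1 + 64·(-1) − 128·1 = -255.

-255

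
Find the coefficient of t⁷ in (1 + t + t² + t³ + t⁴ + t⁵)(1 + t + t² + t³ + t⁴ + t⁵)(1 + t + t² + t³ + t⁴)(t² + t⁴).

30

(1 + t + t² + t³ + t⁴ + t⁵) has coefficients 1,1,1,1,1,1 for degrees 0…5.
(1 + t + t² + t³ + t⁴ + t⁵) has coefficients 1,1,1,1,1,1,0,0 for degrees 0…7.
Multiplying by (1 + t + t² + t³ + t⁴) gives running coefficients 1,2,3,4,5,5,4,3 for degrees 0…7.
Finally multiplying by (t² + t⁴), the product of all factors after the first has coefficients 0,0,1,2,4,6,8,9 for degrees 0…7.
[t⁷] = 1·9 + 1·8 + 1·6 + 1·4 + 1·2 + 1·1 = 30.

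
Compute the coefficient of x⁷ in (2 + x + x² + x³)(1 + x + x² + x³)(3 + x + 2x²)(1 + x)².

(2 + x + x² + x³) has coefficients 2,1,1,1 for degrees 0…3.
(1 + x + x² + x³) has coefficients 1,1,1,1,0,0,0,0 for degrees 0…7.
Multiplying by (3 + x + 2x²) gives running coefficients 3,4,6,6,3,2,0,0 for degrees 0…7.
Finally multiplying by (1 + x)², the product of all factors after the first has coefficients 3,10,17,22,21,14,7,2 for degrees 0…7.
[x⁷] = 2·2 + 1·7 + 1·14 + 1·21 = 46.

46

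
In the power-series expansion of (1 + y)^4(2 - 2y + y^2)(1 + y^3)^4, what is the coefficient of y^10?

(1 + y)^4 has coefficients 1,4,6,4,1 for degrees 0…4.
(2 - 2y + y^2) has coefficients 2,-2,1,0,0,0,0,0,0,0,0 for degrees 0…10.
Finally multiplying by (1 + y^3)^4, the product of all factors after the first has coefficients 2,-2,1,8,-8,4,12,-12,6,8,-8 for degrees 0…10.
[y^10] = 1·(-8) + 4·8 + 6·6 + 4·(-12) + 1·12 = 24.

24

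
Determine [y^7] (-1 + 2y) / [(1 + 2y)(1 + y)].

509

Partial fractions give a closed form: a_n = (-4)·(-2)^n + (3)·(-1)^n.
At n = 7: a_7 = 509.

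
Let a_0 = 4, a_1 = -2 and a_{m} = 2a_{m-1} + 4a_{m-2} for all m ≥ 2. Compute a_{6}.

768

The ordinary generating function has denominator 1 - 2y - 4y^2.
Iterating the recurrence: a_0,…,a_{6} = 4, -2, 12, 16, 80, 224, 768.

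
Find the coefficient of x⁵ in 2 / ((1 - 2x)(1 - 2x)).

384

The denominator gives the recurrence a_n = 4a_(n−1) − 4a_(n−2) for n ≥ 2; the numerator fixes a_0 = 2, a_1 = 8.
Iterating: 2, 8, 24, 64, 160, 384, so a_5 = 384.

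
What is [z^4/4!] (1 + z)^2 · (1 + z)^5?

840

The EGF product rule gives c_4 = Σ_{k_1+k_2=4} C(4; k_1,k_2) · ∏ g_i(k_i), where (1+z)^2 gives the falling factorial (2)_k; (1+z)^5 gives the falling factorial (5)_k.
g_1(k) for k = 0…4: 1, 2, 2, 0, 0.
g_2(k) for k = 0…4: 1, 5, 20, 60, 120.
c_4 = Σ_k C(4,k)·g_1(k)·g_2(4−k) = 1·1·120 + 4·2·60 + 6·2·20 = 120 + 480 + 240 = 840.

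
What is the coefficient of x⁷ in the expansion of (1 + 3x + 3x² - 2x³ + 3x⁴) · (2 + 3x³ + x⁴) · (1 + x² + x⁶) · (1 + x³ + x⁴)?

(1 + 3x + 3x² - 2x³ + 3x⁴) has coefficients 1,3,3,-2,3 for degrees 0…4.
(2 + 3x³ + x⁴) has coefficients 2,0,0,3,1,0,0,0 for degrees 0…7.
Multiplying by (1 + x² + x⁶) gives running coefficients 2,0,2,3,1,3,3,0 for degrees 0…7.
Finally multiplying by (1 + x³ + x⁴), the product of all factors after the first has coefficients 2,0,2,5,3,5,8,4 for degrees 0…7.
[x⁷] = 1·4 + 3·8 + 3·5 − 2·3 + 3·5 = 52.

52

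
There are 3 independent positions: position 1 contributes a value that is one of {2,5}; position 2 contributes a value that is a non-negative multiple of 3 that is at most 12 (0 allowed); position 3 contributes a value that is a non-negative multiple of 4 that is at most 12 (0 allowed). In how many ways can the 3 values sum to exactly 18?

The generating function for the choices is (y^2 + y^5)·(1 + y^3 + y^6 + y^9 + y^12)·(1 + y^4 + y^8 + y^12); the count is [y^18].
(y^2 + y^5) has coefficients 0,0,1,0,0,1 for degrees 0…5.
(1 + y^3 + y^6 + y^9 + y^12) has coefficients 1,0,0,1,0,0,1,0,0,1,0,0,1,0,0,0,0,0,0 for degrees 0…18.
Finally multiplying by (1 + y^4 + y^8 + y^12), the product of all factors after the first has coefficients 1,0,0,1,1,0,1,1,1,1,1,1,2,1,1,1,1,1,1 for degrees 0…18.
[y^18] = 1·1 + 1·1 = 2.

2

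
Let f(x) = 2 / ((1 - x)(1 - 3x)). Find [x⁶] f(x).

2186

Partial fractions give a closed form: a_n = (-1)·1^n + (3)·3^n.
At n = 6: a_6 = 2186.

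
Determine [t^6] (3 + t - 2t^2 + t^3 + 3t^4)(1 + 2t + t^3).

1

(3 + t - 2t^2 + t^3 + 3t^4) has coefficients 3,1,-2,1,3 for degrees 0…4.
(1 + 2t + t^3) has coefficients 1,2,0,1,0,0,0 for degrees 0…6.
[t^6] = 3·0 + 1·0 − 2·0 + 1·1 + 3·0 = 1.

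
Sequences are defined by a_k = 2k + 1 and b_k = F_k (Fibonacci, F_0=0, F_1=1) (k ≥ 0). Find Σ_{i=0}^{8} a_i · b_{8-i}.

212

Write out a_i and b_{8-i} for i = 0,…,8 and sum the products.
Σ = 1·21 + 3·13 + 5·8 + 7·5 + 9·3 + 11·2 + 13·1 + 15·1 + 17·0 = 212.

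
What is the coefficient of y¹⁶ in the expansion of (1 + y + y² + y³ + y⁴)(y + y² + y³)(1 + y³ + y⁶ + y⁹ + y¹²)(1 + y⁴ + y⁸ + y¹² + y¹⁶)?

(1 + y + y² + y³ + y⁴) has coefficients 1,1,1,1,1 for degrees 0…4.
(y + y² + y³) has coefficients 0,1,1,1,0,0,0,0,0,0,0,0,0,0,0,0,0 for degrees 0…16.
Multiplying by (1 + y³ + y⁶ + y⁹ + y¹²) gives running coefficients 0,1,1,1,1,1,1,1,1,1,1,1,1,1,1,1,0 for degrees 0…16.
Finally multiplying by (1 + y⁴ + y⁸ + y¹² + y¹⁶), the product of all factors after the first has coefficients 0,1,1,1,1,2,2,2,2,3,3,3,3,4,4,4,3 for degrees 0…16.
[y¹⁶] = 1·3 + 1·4 + 1·4 + 1·4 + 1·3 = 18.

18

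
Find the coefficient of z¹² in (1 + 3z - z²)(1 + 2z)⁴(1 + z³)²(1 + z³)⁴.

1695

(1 + 3z - z²) has coefficients 1,3,-1 for degrees 0…2.
(1 + 2z)⁴ has coefficients 1,8,24,32,16,0,0,0,0,0,0,0,0 for degrees 0…12.
Multiplying by (1 + z³)² gives running coefficients 1,8,24,34,32,48,65,40,24,32,16,0,0 for degrees 0…12.
Finally multiplying by (1 + z³)⁴, the product of all factors after the first has coefficients 1,8,24,38,64,144,207,216,360,500,400,480,655 for degrees 0…12.
[z¹²] = 1·655 + 3·480 − 1·400 = 1695.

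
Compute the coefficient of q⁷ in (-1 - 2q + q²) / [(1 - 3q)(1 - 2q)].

The denominator gives the recurrence a_n = 5a_(n−1) − 6a_(n−2) for n ≥ 3; the numerator fixes a_0 = -1, a_1 = -7, a_2 = -28.
Iterating: -1, -7, -28, -98, -322, -1022, -3178, -9758, so a_7 = -9758.

-9758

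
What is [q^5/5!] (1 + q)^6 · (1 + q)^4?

30240

The EGF product rule gives c_5 = Σ_{k_1+k_2=5} C(5; k_1,k_2) · ∏ g_i(k_i), where (1+q)^6 gives the falling factorial (6)_k; (1+q)^4 gives the falling factorial (4)_k.
g_1(k) for k = 0…5: 1, 6, 30, 120, 360, 720.
g_2(k) for k = 0…5: 1, 4, 12, 24, 24, 0.
c_5 = Σ_k C(5,k)·g_1(k)·g_2(5−k) = 5·6·24 + 10·30·24 + 10·120·12 + 5·360·4 + 1·720·1 = 720 + 7200 + 14400 + 7200 + 720 = 30240.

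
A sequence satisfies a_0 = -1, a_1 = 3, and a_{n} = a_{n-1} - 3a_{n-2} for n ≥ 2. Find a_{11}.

852

The ordinary generating function has denominator 1 - x + 3x^2.
Iterating the recurrence: a_0,…,a_{11} = -1, 3, 6, -3, -21, -12, 51, 87, -66, -327, -129, 852.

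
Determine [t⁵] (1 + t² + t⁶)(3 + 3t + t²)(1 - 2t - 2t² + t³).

-4

(1 + t² + t⁶) has coefficients 1,0,1,0,0,0 for degrees 0…5.
(3 + 3t + t²) has coefficients 3,3,1,0,0,0 for degrees 0…5.
Finally multiplying by (1 - 2t - 2t² + t³), the product of all factors after the first has coefficients 3,-3,-11,-5,1,1 for degrees 0…5.
[t⁵] = 1·1 + 1·(-5) = -4.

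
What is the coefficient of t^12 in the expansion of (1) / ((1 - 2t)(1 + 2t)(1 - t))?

5461

Partial fractions give a closed form: a_n = (1)·2^n + (1/3)·(-2)^n + (-1/3)·1^n.
At n = 12: a_12 = 5461.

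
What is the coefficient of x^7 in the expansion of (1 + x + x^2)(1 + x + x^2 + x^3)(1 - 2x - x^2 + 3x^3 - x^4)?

2

(1 + x + x^2) has coefficients 1,1,1 for degrees 0…2.
(1 + x + x^2 + x^3) has coefficients 1,1,1,1,0,0,0,0 for degrees 0…7.
Finally multiplying by (1 - 2x - x^2 + 3x^3 - x^4), the product of all factors after the first has coefficients 1,-1,-2,1,-1,1,2,-1 for degrees 0…7.
[x^7] = 1·(-1) + 1·2 + 1·1 = 2.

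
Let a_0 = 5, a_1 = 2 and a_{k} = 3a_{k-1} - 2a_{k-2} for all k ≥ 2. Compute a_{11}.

-6136

The ordinary generating function has denominator 1 - 3t + 2t^2.
Iterating the recurrence: a_0,…,a_{11} = 5, 2, -4, -16, -40, -88, -184, -376, -760, -1528, -3064, -6136.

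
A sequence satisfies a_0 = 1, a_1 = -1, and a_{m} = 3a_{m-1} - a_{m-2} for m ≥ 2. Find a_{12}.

-64079

The ordinary generating function has denominator 1 - 3y + y^2.
Iterating the recurrence: a_0,…,a_{12} = 1, -1, -4, -11, -29, -76, -199, -521, -1364, -3571, -9349, -24476, -64079.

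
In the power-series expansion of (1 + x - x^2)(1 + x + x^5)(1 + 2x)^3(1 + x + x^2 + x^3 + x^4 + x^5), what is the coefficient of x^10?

7

(1 + x - x^2) has coefficients 1,1,-1 for degrees 0…2.
(1 + x + x^5) has coefficients 1,1,0,0,0,1,0,0,0,0,0 for degrees 0…10.
Multiplying by (1 + 2x)^3 gives running coefficients 1,7,18,20,8,1,6,12,8,0,0 for degrees 0…10.
Finally multiplying by (1 + x + x^2 + x^3 + x^4 + x^5), the product of all factors after the first has coefficients 1,8,26,46,54,55,60,65,55,35,27 for degrees 0…10.
[x^10] = 1·27 + 1·35 − 1·55 = 7.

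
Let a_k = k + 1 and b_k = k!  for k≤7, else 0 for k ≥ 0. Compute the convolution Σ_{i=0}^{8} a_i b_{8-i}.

12907

Write out a_i and b_{8-i} for i = 0,…,8 and sum the products.
Σ = 1·0 + 2·5040 + 3·720 + 4·120 + 5·24 + 6·6 + 7·2 + 8·1 + 9·1 = 12907.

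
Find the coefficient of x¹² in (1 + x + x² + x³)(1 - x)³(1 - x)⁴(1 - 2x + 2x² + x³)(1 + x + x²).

(1 + x + x² + x³) has coefficients 1,1,1,1 for degrees 0…3.
(1 - x)³ has coefficients 1,-3,3,-1,0,0,0,0,0,0,0,0,0 for degrees 0…12.
Multiplying by (1 - x)⁴ gives running coefficients 1,-7,21,-35,35,-21,7,-1,0,0,0,0,0 for degrees 0…12.
Multiplying by (1 - 2x + 2x² + x³) gives running coefficients 1,-9,37,-90,140,-140,84,-22,-5,5,-1,0,0 for degrees 0…12.
Finally multiplying by (1 + x + x²), the product of all factors after the first has coefficients 1,-8,29,-62,87,-90,84,-78,57,-22,-1,4,-1 for degrees 0…12.
[x¹²] = 1·(-1) + 1·4 + 1·(-1) + 1·(-22) = -20.

-20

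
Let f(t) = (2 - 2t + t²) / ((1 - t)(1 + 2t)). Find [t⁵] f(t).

The denominator gives the recurrence a_n = −a_(n−1) + 2a_(n−2) for n ≥ 3; the numerator fixes a_0 = 2, a_1 = -4, a_2 = 9.
Iterating: 2, -4, 9, -17, 35, -69, so a_5 = -69.

-69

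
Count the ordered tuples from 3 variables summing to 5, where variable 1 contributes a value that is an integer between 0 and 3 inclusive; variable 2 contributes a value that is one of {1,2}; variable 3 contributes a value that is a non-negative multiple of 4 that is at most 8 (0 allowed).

The generating function for the choices is (1 + t + t^2 + t^3)·(t + t^2)·(1 + t^4 + t^8); the count is [t^5].
(1 + t + t^2 + t^3) has coefficients 1,1,1,1 for degrees 0…3.
(t + t^2) has coefficients 0,1,1,0,0,0 for degrees 0…5.
Finally multiplying by (1 + t^4 + t^8), the product of all factors after the first has coefficients 0,1,1,0,0,1 for degrees 0…5.
[t^5] = 1·1 + 1·0 + 1·0 + 1·1 = 2.

2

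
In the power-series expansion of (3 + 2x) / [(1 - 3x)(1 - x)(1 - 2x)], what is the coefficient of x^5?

Partial fractions give a closed form: a_n = (33/2)·3^n + (5/2)·1^n + (-16)·2^n.
At n = 5: a_5 = 3500.

3500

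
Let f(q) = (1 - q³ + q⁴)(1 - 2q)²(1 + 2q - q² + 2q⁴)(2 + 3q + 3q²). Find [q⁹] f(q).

28

(1 - q³ + q⁴) has coefficients 1,0,0,-1,1 for degrees 0…4.
(1 - 2q)² has coefficients 1,-4,4,0,0,0,0,0,0,0 for degrees 0…9.
Multiplying by (1 + 2q - q² + 2q⁴) gives running coefficients 1,-2,-5,12,-2,-8,8,0,0,0 for degrees 0…9.
Finally multiplying by (2 + 3q + 3q²), the product of all factors after the first has coefficients 2,-1,-13,3,17,14,-14,0,24,0 for degrees 0…9.
[q⁹] = 1·0 − 1·(-14) + 1·14 = 28.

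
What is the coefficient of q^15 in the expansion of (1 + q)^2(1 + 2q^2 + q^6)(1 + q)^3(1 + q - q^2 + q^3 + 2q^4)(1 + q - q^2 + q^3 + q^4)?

(1 + q)^2 has coefficients 1,2,1 for degrees 0…2.
(1 + 2q^2 + q^6) has coefficients 1,0,2,0,0,0,1,0,0,0,0,0,0,0,0,0 for degrees 0…15.
Multiplying by (1 + q)^3 gives running coefficients 1,3,5,7,6,2,1,3,3,1,0,0,0,0,0,0 for degrees 0…15.
Multiplying by (1 + q - q^2 + q^3 + 2q^4) gives running coefficients 1,4,7,10,13,12,14,22,19,6,3,8,7,2,0,0 for degrees 0…15.
Finally multiplying by (1 + q - q^2 + q^3 + q^4), the product of all factors after the first has coefficients 1,5,10,14,21,26,30,47,52,29,26,46,37,10,6,13 for degrees 0…15.
[q^15] = 1·13 + 2·6 + 1·10 = 35.

35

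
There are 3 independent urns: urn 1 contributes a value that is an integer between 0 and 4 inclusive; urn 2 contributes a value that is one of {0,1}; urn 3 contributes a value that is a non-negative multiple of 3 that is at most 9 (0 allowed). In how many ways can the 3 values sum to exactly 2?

The generating function for the choices is (1 + y + y² + y³ + y⁴)·(1 + y)·(1 + y³ + y⁶ + y⁹); the count is [y²].
(1 + y + y² + y³ + y⁴) has coefficients 1,1,1 for degrees 0…2.
(1 + y) has coefficients 1,1,0 for degrees 0…2.
Finally multiplying by (1 + y³ + y⁶ + y⁹), the product of all factors after the first has coefficients 1,1,0 for degrees 0…2.
[y²] = 1·0 + 1·1 + 1·1 = 2.

2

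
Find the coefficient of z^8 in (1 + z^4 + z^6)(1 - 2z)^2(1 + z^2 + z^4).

10

(1 + z^4 + z^6) has coefficients 1,0,0,0,1,0,1 for degrees 0…6.
(1 - 2z)^2 has coefficients 1,-4,4,0,0,0,0,0,0 for degrees 0…8.
Finally multiplying by (1 + z^2 + z^4), the product of all factors after the first has coefficients 1,-4,5,-4,5,-4,4,0,0 for degrees 0…8.
[z^8] = 1·0 + 1·5 + 1·5 = 10.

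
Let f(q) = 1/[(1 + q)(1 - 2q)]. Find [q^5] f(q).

21

Partial fractions give a closed form: a_n = (1/3)·(-1)^n + (2/3)·2^n.
At n = 5: a_5 = 21.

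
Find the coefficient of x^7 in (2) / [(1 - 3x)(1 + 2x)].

The denominator gives the recurrence a_n = a_(n−1) + 6a_(n−2) for n ≥ 2; the numerator fixes a_0 = 2, a_1 = 2.
Iterating: 2, 2, 14, 26, 110, 266, 926, 2522, so a_7 = 2522.

2522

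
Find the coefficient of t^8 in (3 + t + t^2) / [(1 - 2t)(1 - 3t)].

The denominator gives the recurrence a_n = 5a_(n−1) − 6a_(n−2) for n ≥ 3; the numerator fixes a_0 = 3, a_1 = 16, a_2 = 63.
Iterating: 3, 16, 63, 219, 717, 2271, 7053, 21639, 65877, so a_8 = 65877.

65877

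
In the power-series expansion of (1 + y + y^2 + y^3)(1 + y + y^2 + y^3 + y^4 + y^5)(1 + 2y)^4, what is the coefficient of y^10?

136

(1 + y + y^2 + y^3) has coefficients 1,1,1,1 for degrees 0…3.
(1 + y + y^2 + y^3 + y^4 + y^5) has coefficients 1,1,1,1,1,1,0,0,0,0,0 for degrees 0…10.
Finally multiplying by (1 + 2y)^4, the product of all factors after the first has coefficients 1,9,33,65,81,81,80,72,48,16,0 for degrees 0…10.
[y^10] = 1·0 + 1·16 + 1·48 + 1·72 = 136.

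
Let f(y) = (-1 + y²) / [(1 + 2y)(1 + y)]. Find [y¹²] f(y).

-6144

The denominator gives the recurrence a_n = −3a_(n−1) − 2a_(n−2) for n ≥ 3; the numerator fixes a_0 = -1, a_1 = 3, a_2 = -6.
Iterating: -1, 3, -6, 12, -24, 48, -96, 192, -384, 768, -1536, 3072, -6144, so a_12 = -6144.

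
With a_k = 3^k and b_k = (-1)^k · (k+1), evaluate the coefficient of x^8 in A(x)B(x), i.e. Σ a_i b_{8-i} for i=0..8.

This is [x^8] in the product of the two ordinary generating functions.
Σ = 1·9 + 3·(-8) + 9·7 + 27·(-6) + 81·5 + 243·(-4) + 729·3 + 2187·(-2) + 6561·1 = 3693.

3693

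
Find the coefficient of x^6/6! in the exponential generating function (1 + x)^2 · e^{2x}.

928

The EGF product rule gives c_6 = Σ_{k_1+k_2=6} C(6; k_1,k_2) · ∏ g_i(k_i), where (1+x)^2 gives the falling factorial (2)_k; e^{2x} gives (2)^k.
g_1(k) for k = 0…6: 1, 2, 2, 0, 0, 0, 0.
g_2(k) for k = 0…6: 1, 2, 4, 8, 16, 32, 64.
c_6 = Σ_k C(6,k)·g_1(k)·g_2(6−k) = 1·1·64 + 6·2·32 + 15·2·16 = 64 + 384 + 480 = 928.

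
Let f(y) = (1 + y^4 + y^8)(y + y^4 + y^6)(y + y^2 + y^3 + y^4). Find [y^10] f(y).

(1 + y^4 + y^8) has coefficients 1,0,0,0,1,0,0,0,1 for degrees 0…8.
(y + y^4 + y^6) has coefficients 0,1,0,0,1,0,1,0,0,0,0 for degrees 0…10.
Finally multiplying by (y + y^2 + y^3 + y^4), the product of all factors after the first has coefficients 0,0,1,1,1,2,1,2,2,1,1 for degrees 0…10.
[y^10] = 1·1 + 1·1 + 1·1 = 3.

3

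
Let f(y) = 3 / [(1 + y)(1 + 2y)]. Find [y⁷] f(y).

-765

Partial fractions give a closed form: a_n = (-3)·(-1)^n + (6)·(-2)^n.
At n = 7: a_7 = -765.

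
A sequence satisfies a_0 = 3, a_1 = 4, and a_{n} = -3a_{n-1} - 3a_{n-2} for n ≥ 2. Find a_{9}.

The ordinary generating function has denominator 1 + 3t + 3t^2.
Iterating the recurrence: a_0,…,a_{9} = 3, 4, -21, 51, -90, 117, -81, -108, 567, -1377.

-1377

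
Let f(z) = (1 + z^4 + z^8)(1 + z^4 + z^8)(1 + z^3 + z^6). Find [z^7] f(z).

(1 + z^4 + z^8) has coefficients 1,0,0,0,1,0,0,0 for degrees 0…7.
(1 + z^4 + z^8) has coefficients 1,0,0,0,1,0,0,0 for degrees 0…7.
Finally multiplying by (1 + z^3 + z^6), the product of all factors after the first has coefficients 1,0,0,1,1,0,1,1 for degrees 0…7.
[z^7] = 1·1 + 1·1 = 2.

2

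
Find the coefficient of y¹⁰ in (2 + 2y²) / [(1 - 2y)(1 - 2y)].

27136

The denominator gives the recurrence a_n = 4a_(n−1) − 4a_(n−2) for n ≥ 3; the numerator fixes a_0 = 2, a_1 = 8, a_2 = 26.
Iterating: 2, 8, 26, 72, 184, 448, 1056, 2432, 5504, 12288, 27136, so a_10 = 27136.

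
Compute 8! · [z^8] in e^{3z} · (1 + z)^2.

The EGF product rule gives c_8 = Σ_{k_1+k_2=8} C(8; k_1,k_2) · ∏ g_i(k_i), where e^{3z} gives (3)^k; (1+z)^2 gives the falling factorial (2)_k.
g_1(k) for k = 0…8: 1, 3, 9, 27, 81, 243, 729, 2187, 6561.
g_2(k) for k = 0…8: 1, 2, 2, 0, 0, 0, 0, 0, 0.
c_8 = Σ_k C(8,k)·g_1(k)·g_2(8−k) = 28·729·2 + 8·2187·2 + 1·6561·1 = 40824 + 34992 + 6561 = 82377.

82377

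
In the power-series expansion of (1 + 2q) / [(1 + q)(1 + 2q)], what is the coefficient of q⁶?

1

Partial fractions give a closed form: a_n = (1)·(-1)^n.
At n = 6: a_6 = 1.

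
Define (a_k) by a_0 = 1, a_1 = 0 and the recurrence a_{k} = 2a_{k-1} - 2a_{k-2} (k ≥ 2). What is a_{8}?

16

The ordinary generating function has denominator 1 - 2t + 2t^2.
Iterating the recurrence: a_0,…,a_{8} = 1, 0, -2, -4, -4, 0, 8, 16, 16.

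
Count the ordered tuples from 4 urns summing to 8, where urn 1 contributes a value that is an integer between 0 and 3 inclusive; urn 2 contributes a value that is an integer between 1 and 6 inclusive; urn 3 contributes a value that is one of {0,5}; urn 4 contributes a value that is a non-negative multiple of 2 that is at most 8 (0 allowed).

16

The generating function for the choices is (1 + x + x² + x³)·(x + x² + x³ + x⁴ + x⁵ + x⁶)·(1 + x⁵)·(1 + x² + x⁴ + x⁶ + x⁸); the count is [x⁸].
(1 + x + x² + x³) has coefficients 1,1,1,1 for degrees 0…3.
(x + x² + x³ + x⁴ + x⁵ + x⁶) has coefficients 0,1,1,1,1,1,1,0,0 for degrees 0…8.
Multiplying by (1 + x⁵) gives running coefficients 0,1,1,1,1,1,2,1,1 for degrees 0…8.
Finally multiplying by (1 + x² + x⁴ + x⁶ + x⁸), the product of all factors after the first has coefficients 0,1,1,2,2,3,4,4,5 for degrees 0…8.
[x⁸] = 1·5 + 1·4 + 1·4 + 1·3 = 16.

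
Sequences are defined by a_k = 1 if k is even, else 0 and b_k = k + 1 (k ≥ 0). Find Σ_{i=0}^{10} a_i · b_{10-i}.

36

The convolution is the t^10 coefficient of A(t)B(t).
Σ = 1·11 + 0·10 + 1·9 + 0·8 + 1·7 + 0·6 + 1·5 + 0·4 + 1·3 + 0·2 + 1·1 = 36.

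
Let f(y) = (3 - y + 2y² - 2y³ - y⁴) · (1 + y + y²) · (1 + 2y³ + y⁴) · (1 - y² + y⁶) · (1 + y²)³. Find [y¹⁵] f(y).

25

(3 - y + 2y² - 2y³ - y⁴) has coefficients 3,-1,2,-2,-1 for degrees 0…4.
(1 + y + y²) has coefficients 1,1,1,0,0,0,0,0,0,0,0,0,0,0,0,0 for degrees 0…15.
Multiplying by (1 + 2y³ + y⁴) gives running coefficients 1,1,1,2,3,3,1,0,0,0,0,0,0,0,0,0 for degrees 0…15.
Multiplying by (1 - y² + y⁶) gives running coefficients 1,1,0,1,2,1,-1,-2,0,2,3,3,1,0,0,0 for degrees 0…15.
Finally multiplying by (1 + y²)³, the product of all factors after the first has coefficients 1,1,3,4,5,7,6,5,3,0,2,4,9,13,12,11 for degrees 0…15.
[y¹⁵] = 3·11 − 1·12 + 2·13 − 2·9 − 1·4 = 25.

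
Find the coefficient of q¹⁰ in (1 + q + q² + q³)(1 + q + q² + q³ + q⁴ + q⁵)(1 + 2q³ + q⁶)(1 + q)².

40

(1 + q + q² + q³) has coefficients 1,1,1,1 for degrees 0…3.
(1 + q + q² + q³ + q⁴ + q⁵) has coefficients 1,1,1,1,1,1,0,0,0,0,0 for degrees 0…10.
Multiplying by (1 + 2q³ + q⁶) gives running coefficients 1,1,1,3,3,3,3,3,3,1,1 for degrees 0…10.
Finally multiplying by (1 + q)², the product of all factors after the first has coefficients 1,3,4,6,10,12,12,12,12,10,6 for degrees 0…10.
[q¹⁰] = 1·6 + 1·10 + 1·12 + 1·12 = 40.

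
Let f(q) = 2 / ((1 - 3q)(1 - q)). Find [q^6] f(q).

2186

Partial fractions give a closed form: a_n = (3)·3^n + (-1)·1^n.
At n = 6: a_6 = 2186.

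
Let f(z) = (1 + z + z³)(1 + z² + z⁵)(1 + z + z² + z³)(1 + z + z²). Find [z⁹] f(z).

(1 + z + z³) has coefficients 1,1,0,1 for degrees 0…3.
(1 + z² + z⁵) has coefficients 1,0,1,0,0,1,0,0,0,0 for degrees 0…9.
Multiplying by (1 + z + z² + z³) gives running coefficients 1,1,2,2,1,2,1,1,1,0 for degrees 0…9.
Finally multiplying by (1 + z + z²), the product of all factors after the first has coefficients 1,2,4,5,5,5,4,4,3,2 for degrees 0…9.
[z⁹] = 1·2 + 1·3 + 1·4 = 9.

9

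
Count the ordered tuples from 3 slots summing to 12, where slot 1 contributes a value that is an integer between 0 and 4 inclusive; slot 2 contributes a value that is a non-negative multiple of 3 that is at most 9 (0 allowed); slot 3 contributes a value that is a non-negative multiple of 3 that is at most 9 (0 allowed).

7

The generating function for the choices is (1 + y + y^2 + y^3 + y^4)·(1 + y^3 + y^6 + y^9)·(1 + y^3 + y^6 + y^9); the count is [y^12].
(1 + y + y^2 + y^3 + y^4) has coefficients 1,1,1,1,1 for degrees 0…4.
(1 + y^3 + y^6 + y^9) has coefficients 1,0,0,1,0,0,1,0,0,1,0,0,0 for degrees 0…12.
Finally multiplying by (1 + y^3 + y^6 + y^9), the product of all factors after the first has coefficients 1,0,0,2,0,0,3,0,0,4,0,0,3 for degrees 0…12.
[y^12] = 1·3 + 1·0 + 1·0 + 1·4 + 1·0 = 7.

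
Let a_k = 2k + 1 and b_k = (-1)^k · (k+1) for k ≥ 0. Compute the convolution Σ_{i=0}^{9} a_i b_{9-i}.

This is [x^9] in the product of the two ordinary generating functions.
Σ = 1·(-10) + 3·9 + 5·(-8) + 7·7 + 9·(-6) + 11·5 + 13·(-4) + 15·3 + 17·(-2) + 19·1 = 5.

5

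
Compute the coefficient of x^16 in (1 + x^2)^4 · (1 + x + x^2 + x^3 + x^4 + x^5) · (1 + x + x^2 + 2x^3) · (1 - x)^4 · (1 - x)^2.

116

(1 + x^2)^4 has coefficients 1,0,4,0,6,0,4,0,1 for degrees 0…8.
(1 + x + x^2 + x^3 + x^4 + x^5) has coefficients 1,1,1,1,1,1,0,0,0,0,0,0,0,0,0,0,0 for degrees 0…16.
Multiplying by (1 + x + x^2 + 2x^3) gives running coefficients 1,2,3,5,5,5,4,3,2,0,0,0,0,0,0,0,0 for degrees 0…16.
Multiplying by (1 - x)^4 gives running coefficients 1,-2,1,1,-4,5,-3,2,-1,-1,4,-5,2,0,0,0,0 for degrees 0…16.
Finally multiplying by (1 - x)^2, the product of all factors after the first has coefficients 1,-4,6,-3,-5,14,-17,13,-8,3,5,-14,16,-9,2,0,0 for degrees 0…16.
[x^16] = 1·0 + 4·2 + 6·16 + 4·5 + 1·(-8) = 116.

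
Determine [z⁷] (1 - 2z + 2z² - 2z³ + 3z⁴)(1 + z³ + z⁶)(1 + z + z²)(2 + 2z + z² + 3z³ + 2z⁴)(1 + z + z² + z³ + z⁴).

(1 - 2z + 2z² - 2z³ + 3z⁴) has coefficients 1,-2,2,-2,3 for degrees 0…4.
(1 + z³ + z⁶) has coefficients 1,0,0,1,0,0,1,0 for degrees 0…7.
Multiplying by (1 + z + z²) gives running coefficients 1,1,1,1,1,1,1,1 for degrees 0…7.
Multiplying by (2 + 2z + z² + 3z³ + 2z⁴) gives running coefficients 2,4,5,8,10,10,10,10 for degrees 0…7.
Finally multiplying by (1 + z + z² + z³ + z⁴), the product of all factors after the first has coefficients 2,6,11,19,29,37,43,48 for degrees 0…7.
[z⁷] = 1·48 − 2·43 + 2·37 − 2·29 + 3·19 = 35.

35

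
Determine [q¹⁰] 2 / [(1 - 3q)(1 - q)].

Partial fractions give a closed form: a_n = (3)·3^n + (-1)·1^n.
At n = 10: a_10 = 177146.

177146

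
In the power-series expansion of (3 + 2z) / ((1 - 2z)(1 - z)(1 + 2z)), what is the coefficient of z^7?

425

Partial fractions give a closed form: a_n = (4)·2^n + (-5/3)·1^n + (2/3)·(-2)^n.
At n = 7: a_7 = 425.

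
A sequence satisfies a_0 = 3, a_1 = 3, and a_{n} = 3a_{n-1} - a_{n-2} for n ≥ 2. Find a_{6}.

267

The ordinary generating function has denominator 1 - 3z + z^2.
Iterating the recurrence: a_0,…,a_{6} = 3, 3, 6, 15, 39, 102, 267.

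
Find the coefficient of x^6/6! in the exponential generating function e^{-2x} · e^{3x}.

1

The EGF product rule gives c_6 = Σ_{k_1+k_2=6} C(6; k_1,k_2) · ∏ g_i(k_i), where e^{-2x} gives (-2)^k; e^{3x} gives (3)^k.
g_1(k) for k = 0…6: 1, -2, 4, -8, 16, -32, 64.
g_2(k) for k = 0…6: 1, 3, 9, 27, 81, 243, 729.
c_6 = Σ_k C(6,k)·g_1(k)·g_2(6−k) = 1·1·729 + 6·(-2)·243 + 15·4·81 + 20·(-8)·27 + 15·16·9 + 6·(-32)·3 + 1·64·1 = 729 − 2916 + 4860 − 4320 + 2160 − 576 + 64 = 1.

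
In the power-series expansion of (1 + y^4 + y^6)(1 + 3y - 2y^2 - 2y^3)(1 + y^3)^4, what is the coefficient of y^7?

23

(1 + y^4 + y^6) has coefficients 1,0,0,0,1,0,1 for degrees 0…6.
(1 + 3y - 2y^2 - 2y^3) has coefficients 1,3,-2,-2,0,0,0,0 for degrees 0…7.
Finally multiplying by (1 + y^3)^4, the product of all factors after the first has coefficients 1,3,-2,2,12,-8,-2,18 for degrees 0…7.
[y^7] = 1·18 + 1·2 + 1·3 = 23.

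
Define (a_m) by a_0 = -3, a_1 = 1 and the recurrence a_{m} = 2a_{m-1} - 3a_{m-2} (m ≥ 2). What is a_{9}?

The ordinary generating function has denominator 1 - 2q + 3q^2.
Iterating the recurrence: a_0,…,a_{9} = -3, 1, 11, 19, 5, -47, -109, -77, 173, 577.

577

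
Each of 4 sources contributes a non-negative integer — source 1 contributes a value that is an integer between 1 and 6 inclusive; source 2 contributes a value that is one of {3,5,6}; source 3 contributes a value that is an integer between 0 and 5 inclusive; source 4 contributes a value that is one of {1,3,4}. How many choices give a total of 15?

The generating function for the choices is (y + y^2 + y^3 + y^4 + y^5 + y^6)·(y^3 + y^5 + y^6)·(1 + y + y^2 + y^3 + y^4 + y^5)·(y + y^3 + y^4); the count is [y^15].
(y + y^2 + y^3 + y^4 + y^5 + y^6) has coefficients 0,1,1,1,1,1,1 for degrees 0…6.
(y^3 + y^5 + y^6) has coefficients 0,0,0,1,0,1,1,0,0,0,0,0,0,0,0,0 for degrees 0…15.
Multiplying by (1 + y + y^2 + y^3 + y^4 + y^5) gives running coefficients 0,0,0,1,1,2,3,3,3,2,2,1,0,0,0,0 for degrees 0…15.
Finally multiplying by (y + y^3 + y^4), the product of all factors after the first has coefficients 0,0,0,0,1,1,3,5,6,8,8,8,6,4,3,1 for degrees 0…15.
[y^15] = 1·3 + 1·4 + 1·6 + 1·8 + 1·8 + 1·8 = 37.

37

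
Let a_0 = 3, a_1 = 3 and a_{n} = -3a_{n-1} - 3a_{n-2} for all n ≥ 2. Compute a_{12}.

The ordinary generating function has denominator 1 + 3q + 3q^2.
Iterating the recurrence: a_0,…,a_{12} = 3, 3, -18, 45, -81, 108, -81, -81, 486, -1215, 2187, -2916, 2187.

2187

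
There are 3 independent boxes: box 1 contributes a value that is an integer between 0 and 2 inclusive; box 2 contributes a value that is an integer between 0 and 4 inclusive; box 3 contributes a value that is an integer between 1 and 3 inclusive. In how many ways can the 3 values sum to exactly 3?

6

The generating function for the choices is (1 + y + y²)·(1 + y + y² + y³ + y⁴)·(y + y² + y³); the count is [y³].
(1 + y + y²) has coefficients 1,1,1 for degrees 0…2.
(1 + y + y² + y³ + y⁴) has coefficients 1,1,1,1 for degrees 0…3.
Finally multiplying by (y + y² + y³), the product of all factors after the first has coefficients 0,1,2,3 for degrees 0…3.
[y³] = 1·3 + 1·2 + 1·1 = 6.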